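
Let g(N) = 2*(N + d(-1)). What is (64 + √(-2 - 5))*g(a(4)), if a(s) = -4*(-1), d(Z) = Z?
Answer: 384 + 6*I*√7 ≈ 384.0 + 15.875*I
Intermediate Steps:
a(s) = 4
g(N) = -2 + 2*N (g(N) = 2*(N - 1) = 2*(-1 + N) = -2 + 2*N)
(64 + √(-2 - 5))*g(a(4)) = (64 + √(-2 - 5))*(-2 + 2*4) = (64 + √(-7))*(-2 + 8) = (64 + I*√7)*6 = 384 + 6*I*√7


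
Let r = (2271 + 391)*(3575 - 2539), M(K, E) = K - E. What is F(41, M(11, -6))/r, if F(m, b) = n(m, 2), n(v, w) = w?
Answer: 1/1378916 ≈ 7.2521e-7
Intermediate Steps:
F(m, b) = 2
r = 2757832 (r = 2662*1036 = 2757832)
F(41, M(11, -6))/r = 2/2757832 = 2*(1/2757832) = 1/1378916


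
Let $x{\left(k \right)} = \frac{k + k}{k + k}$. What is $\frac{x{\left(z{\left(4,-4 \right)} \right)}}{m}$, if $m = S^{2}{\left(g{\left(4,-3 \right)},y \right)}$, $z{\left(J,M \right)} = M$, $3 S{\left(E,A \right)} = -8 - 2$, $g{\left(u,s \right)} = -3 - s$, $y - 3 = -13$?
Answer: $\frac{9}{100} \approx 0.09$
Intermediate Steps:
$y = -10$ ($y = 3 - 13 = -10$)
$S{\left(E,A \right)} = - \frac{10}{3}$ ($S{\left(E,A \right)} = \frac{-8 - 2}{3} = \frac{1}{3} \left(-10\right) = - \frac{10}{3}$)
$x{\left(k \right)} = 1$ ($x{\left(k \right)} = \frac{2 k}{2 k} = 2 k \frac{1}{2 k} = 1$)
$m = \frac{100}{9}$ ($m = \left(- \frac{10}{3}\right)^{2} = \frac{100}{9} \approx 11.111$)
$\frac{x{\left(z{\left(4,-4 \right)} \right)}}{m} = 1 \frac{1}{\frac{100}{9}} = 1 \cdot \frac{9}{100} = \frac{9}{100}$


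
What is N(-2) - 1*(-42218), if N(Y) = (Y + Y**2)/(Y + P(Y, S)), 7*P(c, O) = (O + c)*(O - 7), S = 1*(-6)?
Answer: 1899817/45 ≈ 42218.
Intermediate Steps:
S = -6
P(c, O) = (-7 + O)*(O + c)/7 (P(c, O) = ((O + c)*(O - 7))/7 = ((O + c)*(-7 + O))/7 = ((-7 + O)*(O + c))/7 = (-7 + O)*(O + c)/7)
N(Y) = (Y + Y**2)/(78/7 - 6*Y/7) (N(Y) = (Y + Y**2)/(Y + (-1*(-6) - Y + (1/7)*(-6)**2 + (1/7)*(-6)*Y)) = (Y + Y**2)/(Y + (6 - Y + (1/7)*36 - 6*Y/7)) = (Y + Y**2)/(Y + (6 - Y + 36/7 - 6*Y/7)) = (Y + Y**2)/(Y + (78/7 - 13*Y/7)) = (Y + Y**2)/(78/7 - 6*Y/7))
N(-2) - 1*(-42218) = -7*(-2)*(1 - 2)/(-78 + 6*(-2)) - 1*(-42218) = -7*(-2)*(-1)/(-78 - 12) + 42218 = -7*(-2)*(-1)/(-90) + 42218 = -7*(-2)*(-1/90)*(-1) + 42218 = 7/45 + 42218 = 1899817/45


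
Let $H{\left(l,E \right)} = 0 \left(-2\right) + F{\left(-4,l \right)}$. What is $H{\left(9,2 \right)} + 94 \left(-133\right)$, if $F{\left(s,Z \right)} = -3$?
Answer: $-12505$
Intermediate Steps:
$H{\left(l,E \right)} = -3$ ($H{\left(l,E \right)} = 0 \left(-2\right) - 3 = 0 - 3 = -3$)
$H{\left(9,2 \right)} + 94 \left(-133\right) = -3 + 94 \left(-133\right) = -3 - 12502 = -12505$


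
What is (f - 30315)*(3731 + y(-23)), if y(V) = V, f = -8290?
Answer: -143147340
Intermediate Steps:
(f - 30315)*(3731 + y(-23)) = (-8290 - 30315)*(3731 - 23) = -38605*3708 = -143147340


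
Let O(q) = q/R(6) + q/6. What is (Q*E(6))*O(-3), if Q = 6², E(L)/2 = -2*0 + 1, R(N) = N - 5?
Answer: -252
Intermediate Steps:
R(N) = -5 + N
O(q) = 7*q/6 (O(q) = q/(-5 + 6) + q/6 = q/1 + q*(⅙) = q*1 + q/6 = q + q/6 = 7*q/6)
E(L) = 2 (E(L) = 2*(-2*0 + 1) = 2*(0 + 1) = 2*1 = 2)
Q = 36
(Q*E(6))*O(-3) = (36*2)*((7/6)*(-3)) = 72*(-7/2) = -252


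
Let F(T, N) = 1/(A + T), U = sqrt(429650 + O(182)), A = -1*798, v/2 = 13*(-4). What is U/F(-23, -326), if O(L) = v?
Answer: -821*sqrt(429546) ≈ -5.3808e+5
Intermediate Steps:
v = -104 (v = 2*(13*(-4)) = 2*(-52) = -104)
O(L) = -104
A = -798
U = sqrt(429546) (U = sqrt(429650 - 104) = sqrt(429546) ≈ 655.40)
F(T, N) = 1/(-798 + T)
U/F(-23, -326) = sqrt(429546)/(1/(-798 - 23)) = sqrt(429546)/(1/(-821)) = sqrt(429546)/(-1/821) = sqrt(429546)*(-821) = -821*sqrt(429546)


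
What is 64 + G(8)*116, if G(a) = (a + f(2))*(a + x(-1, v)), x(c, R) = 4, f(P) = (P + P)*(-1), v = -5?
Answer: 5632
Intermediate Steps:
f(P) = -2*P (f(P) = (2*P)*(-1) = -2*P)
G(a) = (-4 + a)*(4 + a) (G(a) = (a - 2*2)*(a + 4) = (a - 4)*(4 + a) = (-4 + a)*(4 + a))
64 + G(8)*116 = 64 + (-16 + 8²)*116 = 64 + (-16 + 64)*116 = 64 + 48*116 = 64 + 5568 = 5632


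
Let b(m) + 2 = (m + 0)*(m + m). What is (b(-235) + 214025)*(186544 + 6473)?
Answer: 62628805041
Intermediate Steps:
b(m) = -2 + 2*m² (b(m) = -2 + (m + 0)*(m + m) = -2 + m*(2*m) = -2 + 2*m²)
(b(-235) + 214025)*(186544 + 6473) = ((-2 + 2*(-235)²) + 214025)*(186544 + 6473) = ((-2 + 2*55225) + 214025)*193017 = ((-2 + 110450) + 214025)*193017 = (110448 + 214025)*193017 = 324473*193017 = 62628805041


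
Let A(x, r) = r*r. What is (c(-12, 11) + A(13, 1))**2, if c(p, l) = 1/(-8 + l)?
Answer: 16/9 ≈ 1.7778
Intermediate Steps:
A(x, r) = r**2
(c(-12, 11) + A(13, 1))**2 = (1/(-8 + 11) + 1**2)**2 = (1/3 + 1)**2 = (4/3)**2 = 16/9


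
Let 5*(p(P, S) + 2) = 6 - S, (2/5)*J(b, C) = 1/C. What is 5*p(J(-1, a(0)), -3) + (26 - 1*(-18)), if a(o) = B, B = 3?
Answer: 43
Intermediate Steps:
a(o) = 3
J(b, C) = 5/(2*C)
p(P, S) = -4/5 - S/5 (p(P, S) = -2 + (6 - S)/5 = -2 + (6/5 - S/5) = -4/5 - S/5)
5*p(J(-1, a(0)), -3) + (26 - 1*(-18)) = 5*(-4/5 - 1/5*(-3)) + (26 - 1*(-18)) = 5*(-4/5 + 3/5) + (26 + 18) = 5*(-1/5) + 44 = -1 + 44 = 43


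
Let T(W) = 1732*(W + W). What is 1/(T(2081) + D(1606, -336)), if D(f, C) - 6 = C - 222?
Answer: 1/7208032 ≈ 1.3873e-7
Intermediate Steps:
D(f, C) = -216 + C (D(f, C) = 6 + (C - 222) = 6 + (-222 + C) = -216 + C)
T(W) = 3464*W (T(W) = 1732*(2*W) = 3464*W)
1/(T(2081) + D(1606, -336)) = 1/(3464*2081 + (-216 - 336)) = 1/(7208584 - 552) = 1/7208032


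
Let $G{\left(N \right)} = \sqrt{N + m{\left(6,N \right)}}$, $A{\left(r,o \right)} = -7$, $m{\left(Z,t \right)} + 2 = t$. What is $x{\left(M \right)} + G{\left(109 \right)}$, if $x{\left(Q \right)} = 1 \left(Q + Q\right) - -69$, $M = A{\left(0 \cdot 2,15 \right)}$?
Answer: $55 + 6 \sqrt{6} \approx 69.697$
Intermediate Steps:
$m{\left(Z,t \right)} = -2 + t$
$G{\left(N \right)} = \sqrt{-2 + 2 N}$ ($G{\left(N \right)} = \sqrt{N + \left(-2 + N\right)} = \sqrt{-2 + 2 N}$)
$M = -7$
$x{\left(Q \right)} = 69 + 2 Q$ ($x{\left(Q \right)} = 1 \cdot 2 Q + 69 = 2 Q + 69 = 69 + 2 Q$)
$x{\left(M \right)} + G{\left(109 \right)} = \left(69 + 2 \left(-7\right)\right) + \sqrt{-2 + 2 \cdot 109} = \left(69 - 14\right) + \sqrt{-2 + 218} = 55 + \sqrt{216} = 55 + 6 \sqrt{6}$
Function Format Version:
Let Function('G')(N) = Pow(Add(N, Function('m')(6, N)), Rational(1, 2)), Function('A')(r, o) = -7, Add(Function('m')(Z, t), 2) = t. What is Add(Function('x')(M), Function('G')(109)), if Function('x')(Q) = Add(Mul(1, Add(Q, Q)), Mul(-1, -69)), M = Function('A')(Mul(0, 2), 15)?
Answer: Add(55, Mul(6, Pow(6, Rational(1, 2)))) ≈ 69.697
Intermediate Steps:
Function('m')(Z, t) = Add(-2, t)
Function('G')(N) = Pow(Add(-2, Mul(2, N)), Rational(1, 2)) (Function('G')(N) = Pow(Add(N, Add(-2, N)), Rational(1, 2)) = Pow(Add(-2, Mul(2, N)), Rational(1, 2)))
M = -7
Function('x')(Q) = Add(69, Mul(2, Q)) (Function('x')(Q) = Add(Mul(1, Mul(2, Q)), 69) = Add(Mul(2, Q), 69) = Add(69, Mul(2, Q)))
Add(Function('x')(M), Function('G')(109)) = Add(Add(69, Mul(2, -7)), Pow(Add(-2, Mul(2, 109)), Rational(1, 2))) = Add(Add(69, -14), Pow(Add(-2, 218), Rational(1, 2))) = Add(55, Pow(216, Rational(1, 2))) = Add(55, Mul(6, Pow(6, Rational(1, 2))))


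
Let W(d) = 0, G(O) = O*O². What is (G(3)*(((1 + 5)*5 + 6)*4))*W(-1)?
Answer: 0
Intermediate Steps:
G(O) = O³
(G(3)*(((1 + 5)*5 + 6)*4))*W(-1) = (3³*(((1 + 5)*5 + 6)*4))*0 = (27*((6*5 + 6)*4))*0 = (27*((30 + 6)*4))*0 = (27*(36*4))*0 = (27*144)*0 = 3888*0 = 0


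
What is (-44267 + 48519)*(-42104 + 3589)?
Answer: -163765780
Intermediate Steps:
(-44267 + 48519)*(-42104 + 3589) = 4252*(-38515) = -163765780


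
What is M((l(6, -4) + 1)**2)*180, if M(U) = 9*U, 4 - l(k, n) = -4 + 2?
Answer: 79380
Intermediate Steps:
l(k, n) = 6 (l(k, n) = 4 - (-4 + 2) = 4 - 1*(-2) = 4 + 2 = 6)
M((l(6, -4) + 1)**2)*180 = (9*(6 + 1)**2)*180 = (9*7**2)*180 = (9*49)*180 = 441*180 = 79380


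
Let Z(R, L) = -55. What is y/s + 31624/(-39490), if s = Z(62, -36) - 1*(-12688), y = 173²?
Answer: 391195109/249438585 ≈ 1.5683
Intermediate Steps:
y = 29929
s = 12633 (s = -55 - 1*(-12688) = -55 + 12688 = 12633)
y/s + 31624/(-39490) = 29929/12633 + 31624/(-39490) = 29929*(1/12633) + 31624*(-1/39490) = 29929/12633 - 15812/19745 = 391195109/249438585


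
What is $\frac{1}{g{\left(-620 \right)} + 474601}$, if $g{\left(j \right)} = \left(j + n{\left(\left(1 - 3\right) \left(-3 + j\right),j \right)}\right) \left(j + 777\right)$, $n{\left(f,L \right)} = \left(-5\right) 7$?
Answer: $\frac{1}{371766} \approx 2.6899 \cdot 10^{-6}$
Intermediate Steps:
$n{\left(f,L \right)} = -35$
$g{\left(j \right)} = \left(-35 + j\right) \left(777 + j\right)$ ($g{\left(j \right)} = \left(j - 35\right) \left(j + 777\right) = \left(-35 + j\right) \left(777 + j\right)$)
$\frac{1}{g{\left(-620 \right)} + 474601} = \frac{1}{\left(-27195 + \left(-620\right)^{2} + 742 \left(-620\right)\right) + 474601} = \frac{1}{\left(-27195 + 384400 - 460040\right) + 474601} = \frac{1}{-102835 + 474601} = \frac{1}{371766}$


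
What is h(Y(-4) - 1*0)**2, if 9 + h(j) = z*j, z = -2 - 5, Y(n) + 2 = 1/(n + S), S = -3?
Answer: 36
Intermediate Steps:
Y(n) = -2 + 1/(-3 + n) (Y(n) = -2 + 1/(n - 3) = -2 + 1/(-3 + n))
z = -7
h(j) = -9 - 7*j
h(Y(-4) - 1*0)**2 = (-9 - 7*((7 - 2*(-4))/(-3 - 4) - 1*0))**2 = (-9 - 7*((7 + 8)/(-7) + 0))**2 = (-9 - 7*(-1/7*15 + 0))**2 = (-9 - 7*(-15/7 + 0))**2 = (-9 - 7*(-15/7))**2 = (-9 + 15)**2 = 6**2 = 36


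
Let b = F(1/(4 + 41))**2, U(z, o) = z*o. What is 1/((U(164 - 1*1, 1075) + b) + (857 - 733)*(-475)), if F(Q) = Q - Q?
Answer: 1/116325 ≈ 8.5966e-6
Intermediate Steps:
F(Q) = 0
U(z, o) = o*z
b = 0 (b = 0**2 = 0)
1/((U(164 - 1*1, 1075) + b) + (857 - 733)*(-475)) = 1/((1075*(164 - 1*1) + 0) + (857 - 733)*(-475)) = 1/((1075*(164 - 1) + 0) + 124*(-475)) = 1/((1075*163 + 0) - 58900) = 1/((175225 + 0) - 58900) = 1/(175225 - 58900) = 1/116325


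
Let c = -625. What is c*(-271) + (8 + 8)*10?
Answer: 169535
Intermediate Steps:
c*(-271) + (8 + 8)*10 = -625*(-271) + (8 + 8)*10 = 169375 + 16*10 = 169375 + 160 = 169535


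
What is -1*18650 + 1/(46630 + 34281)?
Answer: -1508990149/80911 ≈ -18650.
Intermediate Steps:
-1*18650 + 1/(46630 + 34281) = -18650 + 1/80911 = -1508990149/80911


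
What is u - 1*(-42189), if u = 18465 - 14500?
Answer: 46154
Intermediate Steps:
u = 3965
u - 1*(-42189) = 3965 - 1*(-42189) = 3965 + 42189 = 46154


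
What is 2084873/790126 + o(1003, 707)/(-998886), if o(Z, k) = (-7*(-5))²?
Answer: 4373072578/1658079411 ≈ 2.6374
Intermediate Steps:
o(Z, k) = 1225 (o(Z, k) = 35² = 1225)
2084873/790126 + o(1003, 707)/(-998886) = 2084873/790126 + 1225/(-998886) = 2084873*(1/790126) + 1225*(-1/998886) = 2084873/790126 - 175/142698 = 4373072578/1658079411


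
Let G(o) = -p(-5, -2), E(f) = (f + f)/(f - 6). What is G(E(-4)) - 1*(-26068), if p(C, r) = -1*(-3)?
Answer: 26065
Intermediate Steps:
p(C, r) = 3
E(f) = 2*f/(-6 + f) (E(f) = (2*f)/(-6 + f) = 2*f/(-6 + f))
G(o) = -3 (G(o) = -1*3 = -3)
G(E(-4)) - 1*(-26068) = -3 - 1*(-26068) = -3 + 26068 = 26065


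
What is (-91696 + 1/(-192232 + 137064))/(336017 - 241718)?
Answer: -5058684929/5202287232 ≈ -0.97240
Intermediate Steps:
(-91696 + 1/(-192232 + 137064))/(336017 - 241718) = (-91696 + 1/(-55168))/94299 = (-91696 - 1/55168)*(1/94299) = -5058684929/55168*1/94299 = -5058684929/5202287232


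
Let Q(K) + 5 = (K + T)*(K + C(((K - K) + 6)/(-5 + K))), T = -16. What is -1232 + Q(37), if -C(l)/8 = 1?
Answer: -628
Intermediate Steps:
C(l) = -8 (C(l) = -8*1 = -8)
Q(K) = -5 + (-16 + K)*(-8 + K) (Q(K) = -5 + (K - 16)*(K - 8) = -5 + (-16 + K)*(-8 + K))
-1232 + Q(37) = -1232 + (123 + 37**2 - 24*37) = -1232 + (123 + 1369 - 888) = -1232 + 604 = -628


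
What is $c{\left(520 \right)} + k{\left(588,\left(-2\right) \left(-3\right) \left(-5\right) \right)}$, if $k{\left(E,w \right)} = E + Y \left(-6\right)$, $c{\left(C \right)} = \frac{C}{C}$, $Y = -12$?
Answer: $661$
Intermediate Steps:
$c{\left(C \right)} = 1$
$k{\left(E,w \right)} = 72 + E$ ($k{\left(E,w \right)} = E - -72 = E + 72 = 72 + E$)
$c{\left(520 \right)} + k{\left(588,\left(-2\right) \left(-3\right) \left(-5\right) \right)} = 1 + \left(72 + 588\right) = 1 + 660 = 661$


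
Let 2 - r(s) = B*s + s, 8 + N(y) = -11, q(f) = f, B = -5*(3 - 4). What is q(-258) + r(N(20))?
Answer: -142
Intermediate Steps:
B = 5 (B = -5*(-1) = 5)
N(y) = -19 (N(y) = -8 - 11 = -19)
r(s) = 2 - 6*s (r(s) = 2 - (5*s + s) = 2 - 6*s)
q(-258) + r(N(20)) = -258 + (2 - 6*(-19)) = -258 + (2 + 114) = -258 + 116 = -142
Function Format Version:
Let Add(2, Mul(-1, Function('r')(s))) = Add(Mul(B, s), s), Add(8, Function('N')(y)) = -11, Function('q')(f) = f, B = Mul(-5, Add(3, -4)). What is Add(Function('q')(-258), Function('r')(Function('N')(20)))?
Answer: -142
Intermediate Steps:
B = 5 (B = Mul(-5, -1) = 5)
Function('N')(y) = -19 (Function('N')(y) = Add(-8, -11) = -19)
Function('r')(s) = Add(2, Mul(-6, s)) (Function('r')(s) = Add(2, Mul(-1, Add(Mul(5, s), s))) = Add(2, Mul(-1, Mul(6, s))) = Add(2, Mul(-6, s)))
Add(Function('q')(-258), Function('r')(Function('N')(20))) = Add(-258, Add(2, Mul(-6, -19))) = Add(-258, Add(2, 114)) = Add(-258, 116) = -142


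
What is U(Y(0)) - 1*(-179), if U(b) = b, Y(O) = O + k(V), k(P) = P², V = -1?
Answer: 180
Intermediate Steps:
Y(O) = 1 + O (Y(O) = O + (-1)² = O + 1 = 1 + O)
U(Y(0)) - 1*(-179) = (1 + 0) - 1*(-179) = 1 + 179 = 180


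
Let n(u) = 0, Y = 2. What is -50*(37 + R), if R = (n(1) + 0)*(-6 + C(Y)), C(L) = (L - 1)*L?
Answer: -1850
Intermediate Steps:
C(L) = L*(-1 + L) (C(L) = (-1 + L)*L = L*(-1 + L))
R = 0 (R = (0 + 0)*(-6 + 2*(-1 + 2)) = 0*(-6 + 2*1) = 0*(-6 + 2) = 0*(-4) = 0)
-50*(37 + R) = -50*(37 + 0) = -50*37 = -1850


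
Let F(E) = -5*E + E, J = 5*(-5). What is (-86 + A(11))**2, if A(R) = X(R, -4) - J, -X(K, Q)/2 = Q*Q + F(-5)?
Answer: 17689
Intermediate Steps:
J = -25
F(E) = -4*E
X(K, Q) = -40 - 2*Q**2 (X(K, Q) = -2*(Q*Q - 4*(-5)) = -2*(Q**2 + 20) = -2*(20 + Q**2) = -40 - 2*Q**2)
A(R) = -47 (A(R) = (-40 - 2*(-4)**2) - 1*(-25) = (-40 - 2*16) + 25 = (-40 - 32) + 25 = -72 + 25 = -47)
(-86 + A(11))**2 = (-86 - 47)**2 = (-133)**2 = 17689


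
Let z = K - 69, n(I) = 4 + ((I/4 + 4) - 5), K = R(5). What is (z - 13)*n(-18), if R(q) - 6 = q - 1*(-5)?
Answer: 99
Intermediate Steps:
R(q) = 11 + q (R(q) = 6 + (q - 1*(-5)) = 6 + (q + 5) = 6 + (5 + q) = 11 + q)
K = 16 (K = 11 + 5 = 16)
n(I) = 3 + I/4 (n(I) = 4 + ((I*(¼) + 4) - 5) = 4 + ((I/4 + 4) - 5) = 4 + ((4 + I/4) - 5) = 4 + (-1 + I/4) = 3 + I/4)
z = -53 (z = 16 - 69 = -53)
(z - 13)*n(-18) = (-53 - 13)*(3 + (¼)*(-18)) = -66*(3 - 9/2) = -66*(-3/2) = 99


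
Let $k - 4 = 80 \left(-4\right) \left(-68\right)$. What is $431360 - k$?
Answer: $409596$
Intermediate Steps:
$k = 21764$ ($k = 4 + 80 \left(-4\right) \left(-68\right) = 4 - -21760 = 4 + 21760 = 21764$)
$431360 - k = 431360 - 21764 = 409596$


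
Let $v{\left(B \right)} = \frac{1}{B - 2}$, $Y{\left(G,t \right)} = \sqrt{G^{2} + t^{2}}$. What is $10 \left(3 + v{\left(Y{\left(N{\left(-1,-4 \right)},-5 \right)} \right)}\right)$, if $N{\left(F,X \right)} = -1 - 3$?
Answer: $\frac{1130}{37} + \frac{10 \sqrt{41}}{37} \approx 32.271$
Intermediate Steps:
$N{\left(F,X \right)} = -4$ ($N{\left(F,X \right)} = -1 - 3 = -4$)
$v{\left(B \right)} = \frac{1}{-2 + B}$
$10 \left(3 + v{\left(Y{\left(N{\left(-1,-4 \right)},-5 \right)} \right)}\right) = 10 \left(3 + \frac{1}{-2 + \sqrt{\left(-4\right)^{2} + \left(-5\right)^{2}}}\right) = 10 \left(3 + \frac{1}{-2 + \sqrt{16 + 25}}\right) = 10 \left(3 + \frac{1}{-2 + \sqrt{41}}\right) = 30 + \frac{10}{-2 + \sqrt{41}}$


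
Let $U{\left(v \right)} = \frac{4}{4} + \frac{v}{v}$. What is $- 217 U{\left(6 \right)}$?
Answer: $-434$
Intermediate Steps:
$U{\left(v \right)} = 2$ ($U{\left(v \right)} = 4 \cdot \frac{1}{4} + 1 = 1 + 1 = 2$)
$- 217 U{\left(6 \right)} = \left(-217\right) 2 = -434$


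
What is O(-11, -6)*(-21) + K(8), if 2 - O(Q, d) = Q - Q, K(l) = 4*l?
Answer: -10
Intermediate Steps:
O(Q, d) = 2 (O(Q, d) = 2 - (Q - Q) = 2 - 1*0 = 2 + 0 = 2)
O(-11, -6)*(-21) + K(8) = 2*(-21) + 4*8 = -42 + 32 = -10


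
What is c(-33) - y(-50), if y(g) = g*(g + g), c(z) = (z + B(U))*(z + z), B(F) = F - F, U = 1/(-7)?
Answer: -2822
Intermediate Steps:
U = -⅐ (U = 1*(-⅐) = -⅐ ≈ -0.14286)
B(F) = 0
c(z) = 2*z² (c(z) = (z + 0)*(z + z) = z*(2*z) = 2*z²)
y(g) = 2*g² (y(g) = g*(2*g) = 2*g²)
c(-33) - y(-50) = 2*(-33)² - 2*(-50)² = 2*1089 - 2*2500 = 2178 - 1*5000 = 2178 - 5000 = -2822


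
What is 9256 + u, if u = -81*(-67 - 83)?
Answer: 21406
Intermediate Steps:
u = 12150 (u = -81*(-150) = 12150)
9256 + u = 9256 + 12150 = 21406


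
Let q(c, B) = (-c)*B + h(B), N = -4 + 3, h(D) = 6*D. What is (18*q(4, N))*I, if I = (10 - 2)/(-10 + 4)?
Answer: 48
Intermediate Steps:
N = -1
q(c, B) = 6*B - B*c (q(c, B) = (-c)*B + 6*B = -B*c + 6*B = 6*B - B*c)
I = -4/3 (I = 8/(-6) = 8*(-⅙) = -4/3 ≈ -1.3333)
(18*q(4, N))*I = (18*(-(6 - 1*4)))*(-4/3) = (18*(-(6 - 4)))*(-4/3) = (18*(-1*2))*(-4/3) = (18*(-2))*(-4/3) = -36*(-4/3) = 48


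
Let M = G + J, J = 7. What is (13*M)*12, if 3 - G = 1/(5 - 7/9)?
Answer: 28938/19 ≈ 1523.1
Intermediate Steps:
G = 105/38 (G = 3 - 1/(5 - 7/9) = 3 - 1/38/9 = 3 - 1*9/38 = 3 - 9/38 = 105/38 ≈ 2.7632)
M = 371/38 (M = 105/38 + 7 = 371/38 ≈ 9.7632)
(13*M)*12 = (13*(371/38))*12 = (4823/38)*12 = 28938/19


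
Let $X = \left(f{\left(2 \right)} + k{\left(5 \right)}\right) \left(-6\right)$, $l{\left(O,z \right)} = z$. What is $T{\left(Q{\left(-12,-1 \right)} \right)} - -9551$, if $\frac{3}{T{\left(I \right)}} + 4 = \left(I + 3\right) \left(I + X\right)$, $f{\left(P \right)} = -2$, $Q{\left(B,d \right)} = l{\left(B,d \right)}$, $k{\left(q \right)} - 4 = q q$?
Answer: $\frac{1050609}{110} \approx 9551.0$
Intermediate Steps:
$k{\left(q \right)} = 4 + q^{2}$ ($k{\left(q \right)} = 4 + q q = 4 + q^{2}$)
$Q{\left(B,d \right)} = d$
$X = -162$ ($X = \left(-2 + \left(4 + 5^{2}\right)\right) \left(-6\right) = \left(-2 + \left(4 + 25\right)\right) \left(-6\right) = \left(-2 + 29\right) \left(-6\right) = 27 \left(-6\right) = -162$)
$T{\left(I \right)} = \frac{3}{-4 + \left(-162 + I\right) \left(3 + I\right)}$ ($T{\left(I \right)} = \frac{3}{-4 + \left(I + 3\right) \left(I - 162\right)} = \frac{3}{-4 + \left(3 + I\right) \left(-162 + I\right)} = \frac{3}{-4 + \left(-162 + I\right) \left(3 + I\right)}$)
$T{\left(Q{\left(-12,-1 \right)} \right)} - -9551 = \frac{3}{-490 + \left(-1\right)^{2} - -159} - -9551 = \frac{3}{-490 + 1 + 159} + 9551 = \frac{3}{-330} + 9551 = 3 \left(- \frac{1}{330}\right) + 9551 = - \frac{1}{110} + 9551 = \frac{1050609}{110}$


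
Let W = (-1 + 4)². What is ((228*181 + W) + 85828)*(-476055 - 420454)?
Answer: -113950776445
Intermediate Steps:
W = 9 (W = 3² = 9)
((228*181 + W) + 85828)*(-476055 - 420454) = ((228*181 + 9) + 85828)*(-476055 - 420454) = ((41268 + 9) + 85828)*(-896509) = (41277 + 85828)*(-896509) = 127105*(-896509) = -113950776445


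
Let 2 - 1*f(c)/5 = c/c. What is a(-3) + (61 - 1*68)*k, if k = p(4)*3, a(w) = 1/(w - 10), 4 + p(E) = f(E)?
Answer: -274/13 ≈ -21.077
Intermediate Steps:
f(c) = 5 (f(c) = 10 - 5*c/c = 10 - 5*1 = 10 - 5 = 5)
p(E) = 1 (p(E) = -4 + 5 = 1)
a(w) = 1/(-10 + w)
k = 3 (k = 1*3 = 3)
a(-3) + (61 - 1*68)*k = 1/(-10 - 3) + (61 - 1*68)*3 = 1/(-13) + (61 - 68)*3 = -1/13 - 7*3 = -1/13 - 21 = -274/13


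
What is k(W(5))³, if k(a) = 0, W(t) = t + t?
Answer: 0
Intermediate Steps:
W(t) = 2*t
k(W(5))³ = 0³ = 0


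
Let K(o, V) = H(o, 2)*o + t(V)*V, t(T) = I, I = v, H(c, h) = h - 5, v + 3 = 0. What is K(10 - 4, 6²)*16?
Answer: -2016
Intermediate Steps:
v = -3 (v = -3 + 0 = -3)
H(c, h) = -5 + h
I = -3
t(T) = -3
K(o, V) = -3*V - 3*o (K(o, V) = (-5 + 2)*o - 3*V = -3*o - 3*V = -3*V - 3*o)
K(10 - 4, 6²)*16 = (-3*6² - 3*(10 - 4))*16 = (-3*36 - 3*6)*16 = (-108 - 18)*16 = -126*16 = -2016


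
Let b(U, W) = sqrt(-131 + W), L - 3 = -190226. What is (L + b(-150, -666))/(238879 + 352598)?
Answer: -190223/591477 + I*sqrt(797)/591477 ≈ -0.32161 + 4.773e-5*I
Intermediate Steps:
L = -190223 (L = 3 - 190226 = -190223)
(L + b(-150, -666))/(238879 + 352598) = (-190223 + sqrt(-131 - 666))/(238879 + 352598) = (-190223 + sqrt(-797))/591477 = (-190223 + I*sqrt(797))*(1/591477) = -190223/591477 + I*sqrt(797)/591477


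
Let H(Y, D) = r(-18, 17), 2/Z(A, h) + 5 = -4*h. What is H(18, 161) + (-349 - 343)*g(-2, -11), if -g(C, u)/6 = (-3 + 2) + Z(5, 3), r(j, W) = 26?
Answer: -78446/17 ≈ -4614.5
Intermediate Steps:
Z(A, h) = 2/(-5 - 4*h)
g(C, u) = 114/17 (g(C, u) = -6*((-3 + 2) - 2/(5 + 4*3)) = -6*(-1 - 2/(5 + 12)) = -6*(-1 - 2/17) = -6*(-19/17) = 114/17)
H(Y, D) = 26
H(18, 161) + (-349 - 343)*g(-2, -11) = 26 + (-349 - 343)*(114/17) = 26 - 692*114/17 = 26 - 78888/17 = -78446/17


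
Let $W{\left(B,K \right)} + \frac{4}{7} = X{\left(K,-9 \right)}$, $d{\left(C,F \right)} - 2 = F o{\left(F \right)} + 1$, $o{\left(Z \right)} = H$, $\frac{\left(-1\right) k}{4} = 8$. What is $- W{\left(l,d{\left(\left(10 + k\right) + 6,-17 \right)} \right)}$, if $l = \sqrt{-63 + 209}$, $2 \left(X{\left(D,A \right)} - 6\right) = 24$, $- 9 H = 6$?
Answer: $- \frac{122}{7} \approx -17.429$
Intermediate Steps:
$H = - \frac{2}{3}$ ($H = \left(- \frac{1}{9}\right) 6 = - \frac{2}{3} \approx -0.66667$)
$X{\left(D,A \right)} = 18$ ($X{\left(D,A \right)} = 6 + \frac{1}{2} \cdot 24 = 6 + 12 = 18$)
$k = -32$ ($k = \left(-4\right) 8 = -32$)
$o{\left(Z \right)} = - \frac{2}{3}$
$l = \sqrt{146} \approx 12.083$
$d{\left(C,F \right)} = 3 - \frac{2 F}{3}$ ($d{\left(C,F \right)} = 2 + \left(F \left(- \frac{2}{3}\right) + 1\right) = 2 - \left(-1 + \frac{2 F}{3}\right) = 3 - \frac{2 F}{3}$)
$W{\left(B,K \right)} = \frac{122}{7}$ ($W{\left(B,K \right)} = - \frac{4}{7} + 18 = \frac{122}{7}$)
$- W{\left(l,d{\left(\left(10 + k\right) + 6,-17 \right)} \right)} = \left(-1\right) \frac{122}{7} = - \frac{122}{7}$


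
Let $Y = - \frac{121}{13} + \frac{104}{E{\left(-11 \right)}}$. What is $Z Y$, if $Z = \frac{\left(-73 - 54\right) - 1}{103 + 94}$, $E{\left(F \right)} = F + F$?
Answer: $\frac{256896}{28171} \approx 9.1192$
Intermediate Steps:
$E{\left(F \right)} = 2 F$
$Y = - \frac{2007}{143}$ ($Y = - \frac{121}{13} + \frac{104}{2 \left(-11\right)} = \left(-121\right) \frac{1}{13} + \frac{104}{-22} = - \frac{121}{13} + 104 \left(- \frac{1}{22}\right) = - \frac{121}{13} - \frac{52}{11} = - \frac{2007}{143} \approx -14.035$)
$Z = - \frac{128}{197}$ ($Z = \frac{\left(-73 - 54\right) - 1}{197} = \left(-127 - 1\right) \frac{1}{197} = \left(-128\right) \frac{1}{197} = - \frac{128}{197} \approx -0.64975$)
$Z Y = \left(- \frac{128}{197}\right) \left(- \frac{2007}{143}\right) = \frac{256896}{28171}$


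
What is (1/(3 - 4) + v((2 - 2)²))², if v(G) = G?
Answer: 1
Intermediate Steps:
(1/(3 - 4) + v((2 - 2)²))² = (1/(3 - 4) + (2 - 2)²)² = (1/(-1) + 0²)² = (-1 + 0)² = (-1)² = 1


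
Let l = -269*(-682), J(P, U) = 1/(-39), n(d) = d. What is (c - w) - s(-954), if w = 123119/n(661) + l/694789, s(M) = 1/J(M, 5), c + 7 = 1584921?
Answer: 727812765462508/459255529 ≈ 1.5848e+6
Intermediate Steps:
c = 1584914 (c = -7 + 1584921 = 1584914)
J(P, U) = -1/39
s(M) = -39 (s(M) = 1/(-1/39) = -39)
l = 183458
w = 85662992629/459255529 (w = 123119/661 + 183458/694789 = 85662992629/459255529 ≈ 186.53)
(c - w) - s(-954) = (1584914 - 1*85662992629/459255529) - 1*(-39) = (1584914 - 85662992629/459255529) + 39 = 727794854496877/459255529 + 39 = 727812765462508/459255529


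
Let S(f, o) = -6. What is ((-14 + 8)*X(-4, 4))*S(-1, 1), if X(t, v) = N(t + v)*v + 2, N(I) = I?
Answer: 72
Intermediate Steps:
X(t, v) = 2 + v*(t + v) (X(t, v) = (t + v)*v + 2 = v*(t + v) + 2 = 2 + v*(t + v))
((-14 + 8)*X(-4, 4))*S(-1, 1) = ((-14 + 8)*(2 + 4*(-4 + 4)))*(-6) = -6*(2 + 4*0)*(-6) = -6*(2 + 0)*(-6) = -6*2*(-6) = -12*(-6) = 72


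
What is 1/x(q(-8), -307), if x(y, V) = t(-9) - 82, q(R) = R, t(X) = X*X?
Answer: -1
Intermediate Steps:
t(X) = X**2
x(y, V) = -1 (x(y, V) = (-9)**2 - 82 = 81 - 82 = -1)
1/x(q(-8), -307) = 1/(-1) = -1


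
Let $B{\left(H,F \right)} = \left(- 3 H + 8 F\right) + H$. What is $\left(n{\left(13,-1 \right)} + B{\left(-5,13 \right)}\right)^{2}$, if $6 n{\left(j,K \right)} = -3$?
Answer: $\frac{51529}{4} \approx 12882.0$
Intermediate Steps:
$n{\left(j,K \right)} = - \frac{1}{2}$ ($n{\left(j,K \right)} = \frac{1}{6} \left(-3\right) = - \frac{1}{2}$)
$B{\left(H,F \right)} = - 2 H + 8 F$
$\left(n{\left(13,-1 \right)} + B{\left(-5,13 \right)}\right)^{2} = \left(- \frac{1}{2} + \left(\left(-2\right) \left(-5\right) + 8 \cdot 13\right)\right)^{2} = \left(- \frac{1}{2} + \left(10 + 104\right)\right)^{2} = \left(- \frac{1}{2} + 114\right)^{2} = \left(\frac{227}{2}\right)^{2} = \frac{51529}{4}$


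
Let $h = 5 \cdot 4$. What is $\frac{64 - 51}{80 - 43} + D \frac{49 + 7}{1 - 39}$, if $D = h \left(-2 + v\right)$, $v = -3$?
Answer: $\frac{103847}{703} \approx 147.72$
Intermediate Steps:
$h = 20$
$D = -100$ ($D = 20 \left(-2 - 3\right) = 20 \left(-5\right) = -100$)
$\frac{64 - 51}{80 - 43} + D \frac{49 + 7}{1 - 39} = \frac{64 - 51}{80 - 43} - 100 \frac{49 + 7}{1 - 39} = \frac{13}{37} - 100 \frac{56}{-38} = 13 \cdot \frac{1}{37} - 100 \cdot 56 \left(- \frac{1}{38}\right) = \frac{13}{37} - - \frac{2800}{19} = \frac{13}{37} + \frac{2800}{19} = \frac{103847}{703}$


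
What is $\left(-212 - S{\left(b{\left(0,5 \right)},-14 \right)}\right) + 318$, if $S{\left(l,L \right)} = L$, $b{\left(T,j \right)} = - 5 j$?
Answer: $120$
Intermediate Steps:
$\left(-212 - S{\left(b{\left(0,5 \right)},-14 \right)}\right) + 318 = \left(-212 - -14\right) + 318 = \left(-212 + 14\right) + 318 = -198 + 318 = 120$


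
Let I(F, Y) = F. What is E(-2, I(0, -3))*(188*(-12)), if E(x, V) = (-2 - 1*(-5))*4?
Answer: -27072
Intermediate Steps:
E(x, V) = 12 (E(x, V) = (-2 + 5)*4 = 3*4 = 12)
E(-2, I(0, -3))*(188*(-12)) = 12*(188*(-12)) = 12*(-2256) = -27072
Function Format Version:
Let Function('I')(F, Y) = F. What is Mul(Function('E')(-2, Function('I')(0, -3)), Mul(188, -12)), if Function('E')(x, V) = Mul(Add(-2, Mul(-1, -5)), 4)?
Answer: -27072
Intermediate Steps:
Function('E')(x, V) = 12 (Function('E')(x, V) = Mul(Add(-2, 5), 4) = Mul(3, 4) = 12)
Mul(Function('E')(-2, Function('I')(0, -3)), Mul(188, -12)) = Mul(12, Mul(188, -12)) = Mul(12, -2256) = -27072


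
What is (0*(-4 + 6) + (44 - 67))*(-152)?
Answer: 3496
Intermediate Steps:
(0*(-4 + 6) + (44 - 67))*(-152) = (0*2 - 23)*(-152) = (0 - 23)*(-152) = -23*(-152) = 3496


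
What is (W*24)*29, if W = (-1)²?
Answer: 696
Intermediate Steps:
W = 1
(W*24)*29 = (1*24)*29 = 24*29 = 696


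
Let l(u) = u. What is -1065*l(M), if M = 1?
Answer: -1065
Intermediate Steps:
-1065*l(M) = -1065*1 = -1065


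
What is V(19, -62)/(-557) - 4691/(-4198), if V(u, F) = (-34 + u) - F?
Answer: 2415581/2338286 ≈ 1.0331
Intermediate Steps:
V(u, F) = -34 + u - F
V(19, -62)/(-557) - 4691/(-4198) = (-34 + 19 - 1*(-62))/(-557) - 4691/(-4198) = (-34 + 19 + 62)*(-1/557) - 4691*(-1/4198) = 47*(-1/557) + 4691/4198 = -47/557 + 4691/4198 = 2415581/2338286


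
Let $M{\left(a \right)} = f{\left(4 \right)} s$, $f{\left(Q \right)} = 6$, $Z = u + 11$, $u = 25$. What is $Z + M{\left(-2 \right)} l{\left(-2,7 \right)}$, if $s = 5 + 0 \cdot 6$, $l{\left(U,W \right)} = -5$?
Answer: $-114$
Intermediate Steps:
$Z = 36$ ($Z = 25 + 11 = 36$)
$s = 5$ ($s = 5 + 0 = 5$)
$M{\left(a \right)} = 30$ ($M{\left(a \right)} = 6 \cdot 5 = 30$)
$Z + M{\left(-2 \right)} l{\left(-2,7 \right)} = 36 + 30 \left(-5\right) = 36 - 150 = -114$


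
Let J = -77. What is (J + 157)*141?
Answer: 11280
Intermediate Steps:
(J + 157)*141 = (-77 + 157)*141 = 80*141 = 11280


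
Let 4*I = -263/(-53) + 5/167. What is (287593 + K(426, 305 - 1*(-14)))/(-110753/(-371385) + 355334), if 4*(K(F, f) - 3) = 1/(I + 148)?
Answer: 26875026975394215/33204977796008974 ≈ 0.80937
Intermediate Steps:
I = 22093/17702 (I = (-263/(-53) + 5/167)/4 = (-263*(-1/53) + 5*(1/167))/4 = (263/53 + 5/167)/4 = (¼)*(44186/8851) = 22093/17702 ≈ 1.2481)
K(F, f) = 15860785/5283978 (K(F, f) = 3 + 1/(4*(22093/17702 + 148)) = 3 + 1/(4*(2641989/17702)) = 3 + (¼)*(17702/2641989) = 3 + 8851/5283978 = 15860785/5283978)
(287593 + K(426, 305 - 1*(-14)))/(-110753/(-371385) + 355334) = (287593 + 15860785/5283978)/(-110753/(-371385) + 355334) = 1519650945739/(5283978*(-110753*(-1/371385) + 355334)) = 1519650945739/(5283978*(110753/371385 + 355334)) = 1519650945739/(5283978*(131965828343/371385)) = (1519650945739/5283978)*(371385/131965828343) = 26875026975394215/33204977796008974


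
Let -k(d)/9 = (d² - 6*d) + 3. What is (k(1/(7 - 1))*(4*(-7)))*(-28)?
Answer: -14308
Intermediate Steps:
k(d) = -27 - 9*d² + 54*d (k(d) = -9*((d² - 6*d) + 3) = -9*(3 + d² - 6*d) = -27 - 9*d² + 54*d)
(k(1/(7 - 1))*(4*(-7)))*(-28) = ((-27 - 9/(7 - 1)² + 54/(7 - 1))*(4*(-7)))*(-28) = ((-27 - 9*(1/6)² + 54/6)*(-28))*(-28) = ((-27 - 9*(⅙)² + 54*(⅙))*(-28))*(-28) = ((-27 - 9*1/36 + 9)*(-28))*(-28) = ((-27 - ¼ + 9)*(-28))*(-28) = -73/4*(-28)*(-28) = 511*(-28) = -14308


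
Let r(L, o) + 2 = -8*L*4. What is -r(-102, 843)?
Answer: -3262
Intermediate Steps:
r(L, o) = -2 - 32*L (r(L, o) = -2 - 8*L*4 = -2 - 32*L)
-r(-102, 843) = -(-2 - 32*(-102)) = -(-2 + 3264) = -1*3262 = -3262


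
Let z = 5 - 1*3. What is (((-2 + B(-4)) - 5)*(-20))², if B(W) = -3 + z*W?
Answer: 129600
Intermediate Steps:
z = 2 (z = 5 - 3 = 2)
B(W) = -3 + 2*W
(((-2 + B(-4)) - 5)*(-20))² = (((-2 + (-3 + 2*(-4))) - 5)*(-20))² = (((-2 + (-3 - 8)) - 5)*(-20))² = (((-2 - 11) - 5)*(-20))² = ((-13 - 5)*(-20))² = (-18*(-20))² = 360² = 129600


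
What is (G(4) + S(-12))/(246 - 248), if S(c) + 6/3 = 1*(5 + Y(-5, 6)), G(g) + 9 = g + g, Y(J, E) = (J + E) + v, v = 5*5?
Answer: -14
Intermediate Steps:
v = 25
Y(J, E) = 25 + E + J (Y(J, E) = (J + E) + 25 = (E + J) + 25 = 25 + E + J)
G(g) = -9 + 2*g (G(g) = -9 + (g + g) = -9 + 2*g)
S(c) = 29 (S(c) = -2 + 1*(5 + (25 + 6 - 5)) = -2 + 1*(5 + 26) = -2 + 1*31 = -2 + 31 = 29)
(G(4) + S(-12))/(246 - 248) = ((-9 + 2*4) + 29)/(246 - 248) = ((-9 + 8) + 29)/(-2) = (-1 + 29)*(-½) = 28*(-½) = -14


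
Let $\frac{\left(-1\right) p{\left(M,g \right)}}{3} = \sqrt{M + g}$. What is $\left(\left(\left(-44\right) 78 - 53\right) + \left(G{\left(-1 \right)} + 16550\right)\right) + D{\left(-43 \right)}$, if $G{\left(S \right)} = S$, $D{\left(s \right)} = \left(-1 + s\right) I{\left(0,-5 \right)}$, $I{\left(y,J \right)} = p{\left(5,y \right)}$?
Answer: $13064 + 132 \sqrt{5} \approx 13359.0$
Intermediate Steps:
$p{\left(M,g \right)} = - 3 \sqrt{M + g}$
$I{\left(y,J \right)} = - 3 \sqrt{5 + y}$
$D{\left(s \right)} = - 3 \sqrt{5} \left(-1 + s\right)$ ($D{\left(s \right)} = \left(-1 + s\right) \left(- 3 \sqrt{5 + 0}\right) = \left(-1 + s\right) \left(- 3 \sqrt{5}\right) = - 3 \sqrt{5} \left(-1 + s\right)$)
$\left(\left(\left(-44\right) 78 - 53\right) + \left(G{\left(-1 \right)} + 16550\right)\right) + D{\left(-43 \right)} = \left(\left(\left(-44\right) 78 - 53\right) + \left(-1 + 16550\right)\right) + 3 \sqrt{5} \left(1 - -43\right) = \left(\left(-3432 - 53\right) + 16549\right) + 3 \sqrt{5} \left(1 + 43\right) = \left(-3485 + 16549\right) + 3 \sqrt{5} \cdot 44 = 13064 + 132 \sqrt{5}$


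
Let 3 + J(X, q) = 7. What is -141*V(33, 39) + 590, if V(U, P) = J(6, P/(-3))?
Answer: 26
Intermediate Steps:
J(X, q) = 4 (J(X, q) = -3 + 7 = 4)
V(U, P) = 4
-141*V(33, 39) + 590 = -141*4 + 590 = -564 + 590 = 26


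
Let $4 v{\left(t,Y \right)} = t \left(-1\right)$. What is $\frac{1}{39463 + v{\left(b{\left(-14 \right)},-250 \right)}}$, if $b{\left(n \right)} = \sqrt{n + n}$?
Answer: $\frac{157852}{6229313483} + \frac{2 i \sqrt{7}}{6229313483} \approx 2.534 \cdot 10^{-5} + 8.4945 \cdot 10^{-10} i$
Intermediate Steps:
$b{\left(n \right)} = \sqrt{2} \sqrt{n}$ ($b{\left(n \right)} = \sqrt{2 n} = \sqrt{2} \sqrt{n}$)
$v{\left(t,Y \right)} = - \frac{t}{4}$ ($v{\left(t,Y \right)} = \frac{t \left(-1\right)}{4} = \frac{\left(-1\right) t}{4} = - \frac{t}{4}$)
$\frac{1}{39463 + v{\left(b{\left(-14 \right)},-250 \right)}} = \frac{1}{39463 - \frac{\sqrt{2} \sqrt{-14}}{4}} = \frac{1}{39463 - \frac{\sqrt{2} i \sqrt{14}}{4}} = \frac{1}{39463 - \frac{2 i \sqrt{7}}{4}} = \frac{1}{39463 - \frac{i \sqrt{7}}{2}}$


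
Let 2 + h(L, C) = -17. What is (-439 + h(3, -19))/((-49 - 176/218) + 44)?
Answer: 49922/633 ≈ 78.866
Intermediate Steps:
h(L, C) = -19 (h(L, C) = -2 - 17 = -19)
(-439 + h(3, -19))/((-49 - 176/218) + 44) = (-439 - 19)/((-49 - 176/218) + 44) = -458/((-49 - 176/218) + 44) = -458/((-49 - 1*88/109) + 44) = -458/((-49 - 88/109) + 44) = -458/(-5429/109 + 44) = -458/(-633/109) = -458*(-109/633) = 49922/633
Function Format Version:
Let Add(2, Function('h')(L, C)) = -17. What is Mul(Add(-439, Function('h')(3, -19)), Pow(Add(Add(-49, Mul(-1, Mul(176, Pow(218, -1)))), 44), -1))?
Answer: Rational(49922, 633) ≈ 78.866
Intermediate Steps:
Function('h')(L, C) = -19 (Function('h')(L, C) = Add(-2, -17) = -19)
Mul(Add(-439, Function('h')(3, -19)), Pow(Add(Add(-49, Mul(-1, Mul(176, Pow(218, -1)))), 44), -1)) = Mul(Add(-439, -19), Pow(Add(Add(-49, Mul(-1, Mul(176, Pow(218, -1)))), 44), -1)) = Mul(-458, Pow(Add(Add(-49, Mul(-1, Mul(176, Rational(1, 218)))), 44), -1)) = Mul(-458, Pow(Add(Add(-49, Mul(-1, Rational(88, 109))), 44), -1)) = Mul(-458, Pow(Add(Add(-49, Rational(-88, 109)), 44), -1)) = Mul(-458, Pow(Add(Rational(-5429, 109), 44), -1)) = Mul(-458, Pow(Rational(-633, 109), -1)) = Mul(-458, Rational(-109, 633)) = Rational(49922, 633)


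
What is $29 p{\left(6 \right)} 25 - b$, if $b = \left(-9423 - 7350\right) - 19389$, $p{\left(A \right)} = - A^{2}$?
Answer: $10062$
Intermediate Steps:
$b = -36162$ ($b = \left(-9423 - 7350\right) - 19389 = -16773 - 19389 = -36162$)
$29 p{\left(6 \right)} 25 - b = 29 \left(- 6^{2}\right) 25 - -36162 = 29 \left(\left(-1\right) 36\right) 25 + 36162 = 29 \left(-36\right) 25 + 36162 = \left(-1044\right) 25 + 36162 = -26100 + 36162 = 10062$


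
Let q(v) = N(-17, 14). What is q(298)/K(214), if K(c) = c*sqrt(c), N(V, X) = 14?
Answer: 7*sqrt(214)/22898 ≈ 0.0044721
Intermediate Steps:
q(v) = 14
K(c) = c**(3/2)
q(298)/K(214) = 14/(214**(3/2)) = 14/((214*sqrt(214))) = 14*(sqrt(214)/45796) = 7*sqrt(214)/22898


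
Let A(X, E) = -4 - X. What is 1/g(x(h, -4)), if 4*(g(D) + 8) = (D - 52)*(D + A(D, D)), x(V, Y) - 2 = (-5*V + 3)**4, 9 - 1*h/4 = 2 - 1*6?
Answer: -1/4362470359 ≈ -2.2923e-10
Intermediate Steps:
h = 52 (h = 36 - 4*(2 - 1*6) = 36 - 4*(2 - 6) = 36 - 4*(-4) = 36 + 16 = 52)
x(V, Y) = 2 + (3 - 5*V)**4 (x(V, Y) = 2 + (-5*V + 3)**4 = 2 + (3 - 5*V)**4)
g(D) = 44 - D (g(D) = -8 + ((D - 52)*(D + (-4 - D)))/4 = -8 + ((-52 + D)*(-4))/4 = -8 + (208 - 4*D)/4 = -8 + (52 - D) = 44 - D)
1/g(x(h, -4)) = 1/(44 - (2 + (-3 + 5*52)**4)) = 1/(44 - (2 + (-3 + 260)**4)) = 1/(44 - (2 + 257**4)) = 1/(44 - (2 + 4362470401)) = 1/(44 - 1*4362470403) = 1/(44 - 4362470403) = 1/(-4362470359) = -1/4362470359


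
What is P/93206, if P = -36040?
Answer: -18020/46603 ≈ -0.38667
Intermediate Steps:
P/93206 = -36040/93206 = -36040*1/93206 = -18020/46603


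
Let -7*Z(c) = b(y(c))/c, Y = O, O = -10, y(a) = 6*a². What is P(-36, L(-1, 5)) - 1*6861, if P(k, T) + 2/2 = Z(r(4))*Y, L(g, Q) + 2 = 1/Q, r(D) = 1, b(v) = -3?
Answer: -48064/7 ≈ -6866.3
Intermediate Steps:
L(g, Q) = -2 + 1/Q
Y = -10
Z(c) = 3/(7*c) (Z(c) = -(-3)/(7*c) = 3/(7*c))
P(k, T) = -37/7 (P(k, T) = -1 + ((3/7)/1)*(-10) = -1 + ((3/7)*1)*(-10) = -1 + (3/7)*(-10) = -1 - 30/7 = -37/7)
P(-36, L(-1, 5)) - 1*6861 = -37/7 - 1*6861 = -37/7 - 6861 = -48064/7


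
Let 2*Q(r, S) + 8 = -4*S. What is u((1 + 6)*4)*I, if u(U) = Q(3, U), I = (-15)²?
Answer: -13500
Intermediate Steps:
Q(r, S) = -4 - 2*S (Q(r, S) = -4 + (-4*S)/2 = -4 - 2*S)
I = 225
u(U) = -4 - 2*U
u((1 + 6)*4)*I = (-4 - 2*(1 + 6)*4)*225 = (-4 - 14*4)*225 = (-4 - 2*28)*225 = (-4 - 56)*225 = -60*225 = -13500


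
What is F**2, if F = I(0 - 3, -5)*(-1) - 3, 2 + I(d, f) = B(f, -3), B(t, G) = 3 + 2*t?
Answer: 36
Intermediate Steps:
I(d, f) = 1 + 2*f (I(d, f) = -2 + (3 + 2*f) = 1 + 2*f)
F = 6 (F = (1 + 2*(-5))*(-1) - 3 = (1 - 10)*(-1) - 3 = -9*(-1) - 3 = 9 - 3 = 6)
F**2 = 6**2 = 36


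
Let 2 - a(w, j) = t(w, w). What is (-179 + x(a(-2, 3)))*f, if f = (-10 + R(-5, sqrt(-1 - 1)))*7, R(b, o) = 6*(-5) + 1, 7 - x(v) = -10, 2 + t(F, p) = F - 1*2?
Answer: 44226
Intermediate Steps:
t(F, p) = -4 + F (t(F, p) = -2 + (F - 1*2) = -2 + (F - 2) = -2 + (-2 + F) = -4 + F)
a(w, j) = 6 - w (a(w, j) = 2 - (-4 + w) = 2 + (4 - w) = 6 - w)
x(v) = 17 (x(v) = 7 - 1*(-10) = 7 + 10 = 17)
R(b, o) = -29 (R(b, o) = -30 + 1 = -29)
f = -273 (f = (-10 - 29)*7 = -39*7 = -273)
(-179 + x(a(-2, 3)))*f = (-179 + 17)*(-273) = -162*(-273) = 44226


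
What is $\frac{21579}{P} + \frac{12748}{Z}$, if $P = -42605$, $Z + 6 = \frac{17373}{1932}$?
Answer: $\frac{349733197027}{82099835} \approx 4259.9$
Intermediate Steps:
$Z = \frac{1927}{644}$ ($Z = -6 + \frac{17373}{1932} = -6 + 17373 \cdot \frac{1}{1932} = -6 + \frac{5791}{644} = \frac{1927}{644} \approx 2.9922$)
$\frac{21579}{P} + \frac{12748}{Z} = \frac{21579}{-42605} + \frac{12748}{\frac{1927}{644}} = 21579 \left(- \frac{1}{42605}\right) + 12748 \cdot \frac{644}{1927} = - \frac{21579}{42605} + \frac{8209712}{1927} = \frac{349733197027}{82099835}$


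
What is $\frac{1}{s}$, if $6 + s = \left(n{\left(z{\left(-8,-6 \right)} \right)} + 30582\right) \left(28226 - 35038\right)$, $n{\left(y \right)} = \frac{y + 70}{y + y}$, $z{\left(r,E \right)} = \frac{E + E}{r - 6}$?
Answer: $- \frac{3}{625818458} \approx -4.7937 \cdot 10^{-9}$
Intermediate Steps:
$z{\left(r,E \right)} = \frac{2 E}{-6 + r}$
$n{\left(y \right)} = \frac{70 + y}{2 y}$
$s = - \frac{625818458}{3}$ ($s = -6 + \left(\frac{70 + 2 \left(-6\right) \frac{1}{-6 - 8}}{2 \cdot 2 \left(-6\right) \frac{1}{-6 - 8}} + 30582\right) \left(28226 - 35038\right) = -6 + \left(\frac{70 + 2 \left(-6\right) \frac{1}{-14}}{2 \cdot 2 \left(-6\right) \frac{1}{-14}} + 30582\right) \left(-6812\right) = -6 + \left(\frac{70 + 2 \left(-6\right) \left(- \frac{1}{14}\right)}{2 \cdot 2 \left(-6\right) \left(- \frac{1}{14}\right)} + 30582\right) \left(-6812\right) = -6 + \left(\frac{70 + \frac{6}{7}}{2 \cdot \frac{6}{7}} + 30582\right) \left(-6812\right) = -6 + \left(\frac{1}{2} \cdot \frac{7}{6} \cdot \frac{496}{7} + 30582\right) \left(-6812\right) = -6 + \left(\frac{124}{3} + 30582\right) \left(-6812\right) = -6 + \frac{91870}{3} \left(-6812\right) = -6 - \frac{625818440}{3} = - \frac{625818458}{3} \approx -2.0861 \cdot 10^{8}$)
$\frac{1}{s} = \frac{1}{- \frac{625818458}{3}} = - \frac{3}{625818458}$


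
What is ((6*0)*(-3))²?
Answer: 0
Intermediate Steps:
((6*0)*(-3))² = (0*(-3))² = 0² = 0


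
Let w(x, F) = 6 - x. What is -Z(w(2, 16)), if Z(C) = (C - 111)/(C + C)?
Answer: 107/8 ≈ 13.375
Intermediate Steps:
Z(C) = (-111 + C)/(2*C) (Z(C) = (-111 + C)/((2*C)) = (-111 + C)*(1/(2*C)) = (-111 + C)/(2*C))
-Z(w(2, 16)) = -(-111 + (6 - 1*2))/(2*(6 - 1*2)) = -(-111 + (6 - 2))/(2*(6 - 2)) = -(-111 + 4)/(2*4) = -(-107)/(2*4) = -1*(-107/8) = 107/8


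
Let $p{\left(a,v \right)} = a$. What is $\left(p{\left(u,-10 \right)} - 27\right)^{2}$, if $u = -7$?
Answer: $1156$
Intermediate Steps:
$\left(p{\left(u,-10 \right)} - 27\right)^{2} = \left(-7 - 27\right)^{2} = \left(-34\right)^{2} = 1156$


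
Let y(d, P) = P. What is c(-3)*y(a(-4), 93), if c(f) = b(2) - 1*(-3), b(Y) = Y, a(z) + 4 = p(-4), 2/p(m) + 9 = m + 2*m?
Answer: 465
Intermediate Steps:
p(m) = 2/(-9 + 3*m) (p(m) = 2/(-9 + (m + 2*m)) = 2/(-9 + 3*m))
a(z) = -86/21 (a(z) = -4 + 2/(3*(-3 - 4)) = -4 + (⅔)/(-7) = -4 + (⅔)*(-⅐) = -4 - 2/21 = -86/21)
c(f) = 5 (c(f) = 2 - 1*(-3) = 2 + 3 = 5)
c(-3)*y(a(-4), 93) = 5*93 = 465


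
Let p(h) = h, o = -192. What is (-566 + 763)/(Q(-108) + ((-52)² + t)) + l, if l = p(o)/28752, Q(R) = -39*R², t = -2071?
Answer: -1935055/272103537 ≈ -0.0071115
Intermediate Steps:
l = -4/599 (l = -192/28752 = -192*1/28752 = -4/599 ≈ -0.0066778)
(-566 + 763)/(Q(-108) + ((-52)² + t)) + l = (-566 + 763)/(-39*(-108)² + ((-52)² - 2071)) - 4/599 = 197/(-39*11664 + (2704 - 2071)) - 4/599 = 197/(-454896 + 633) - 4/599 = 197/(-454263) - 4/599 = 197*(-1/454263) - 4/599 = -197/454263 - 4/599 = -1935055/272103537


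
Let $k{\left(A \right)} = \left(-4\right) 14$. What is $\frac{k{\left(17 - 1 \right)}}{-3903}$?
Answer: $\frac{56}{3903} \approx 0.014348$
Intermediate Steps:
$k{\left(A \right)} = -56$
$\frac{k{\left(17 - 1 \right)}}{-3903} = - \frac{56}{-3903} = \left(-56\right) \left(- \frac{1}{3903}\right) = \frac{56}{3903}$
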